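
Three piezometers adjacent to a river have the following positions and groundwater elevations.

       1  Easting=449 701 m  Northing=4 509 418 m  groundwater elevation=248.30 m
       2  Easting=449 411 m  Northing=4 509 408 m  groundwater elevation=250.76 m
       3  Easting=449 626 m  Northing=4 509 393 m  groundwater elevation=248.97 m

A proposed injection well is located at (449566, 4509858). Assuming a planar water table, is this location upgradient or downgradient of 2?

Taking 1 as reference: 2−1 = (-290, -10, +2.46); 3−1 = (-75, -25, +0.67).
Determinant of the coordinate differences = (-290)·(-25) − (-75)·(-10) = 6500.
∂h/∂x = [(+2.46)·(-25) − (+0.67)·(-10)] / 6500 = -0.008431
∂h/∂y = [(-290)·(+0.67) − (-75)·(+2.46)] / 6500 = -0.001508
Head at (449566, 4509858) = 248.30 + (-0.008431)·(-135) + (-0.001508)·(440) = 248.77 m.
That is lower than the 250.76 m at 2, so the point is downgradient.

downgradient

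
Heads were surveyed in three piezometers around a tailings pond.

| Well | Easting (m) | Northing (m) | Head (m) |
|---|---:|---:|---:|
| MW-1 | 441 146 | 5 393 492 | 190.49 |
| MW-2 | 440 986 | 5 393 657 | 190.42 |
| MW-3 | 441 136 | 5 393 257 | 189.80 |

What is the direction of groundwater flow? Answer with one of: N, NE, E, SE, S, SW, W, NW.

Differences from MW-1: to MW-2 (Δx, Δy, Δh) = (-160, 165, -0.07); to MW-3 = (-10, -235, -0.69).
Determinant of the coordinate differences = (-160)·(-235) − (-10)·165 = 39250.
∂h/∂x = [(-0.07)·(-235) − (-0.69)·165] / 39250 = +0.003320
∂h/∂y = [(-160)·(-0.69) − (-10)·(-0.07)] / 39250 = +0.002795
Flow = −∇h = (-0.003320 east, -0.002795 north), which points southwest.

SW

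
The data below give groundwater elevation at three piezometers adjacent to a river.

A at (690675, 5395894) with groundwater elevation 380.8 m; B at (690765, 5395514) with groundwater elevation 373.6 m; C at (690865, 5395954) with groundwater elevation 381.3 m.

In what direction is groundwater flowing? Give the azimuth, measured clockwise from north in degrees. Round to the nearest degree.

170°

Taking A as reference: B−A = (90, -380, -7.2); C−A = (190, 60, +0.5).
Determinant of the coordinate differences = 90·60 − 190·(-380) = 77600.
∂h/∂x = [(-7.2)·60 − (+0.5)·(-380)] / 77600 = -0.003119
∂h/∂y = [90·(+0.5) − 190·(-7.2)] / 77600 = +0.01821
Flow direction (−∇h) has components (+0.003119 E, -0.01821 N).
Azimuth = atan2(E, N) = atan2(+0.003119, -0.01821) = 170.3° ≈ 170°.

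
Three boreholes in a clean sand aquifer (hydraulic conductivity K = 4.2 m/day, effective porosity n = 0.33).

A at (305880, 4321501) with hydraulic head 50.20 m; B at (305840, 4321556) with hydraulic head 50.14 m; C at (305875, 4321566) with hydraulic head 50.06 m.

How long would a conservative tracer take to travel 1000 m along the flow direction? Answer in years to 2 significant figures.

77 years

Taking A as reference: B−A = (-40, 55, -0.06); C−A = (-5, 65, -0.14).
Determinant of the coordinate differences = (-40)·65 − (-5)·55 = -2325.
∂h/∂x = [(-0.06)·65 − (-0.14)·55] / -2325 = -0.001634
∂h/∂y = [(-40)·(-0.14) − (-5)·(-0.06)] / -2325 = -0.002280
|∇h| = √(-0.001634² + -0.002280²) = 0.002805
Seepage velocity v = K·i/n = 4.2 × 0.002805 / 0.33 = 0.0357 m/day.
t = 1000 / 0.0357 = 2.801e+04 days = 76.7 years.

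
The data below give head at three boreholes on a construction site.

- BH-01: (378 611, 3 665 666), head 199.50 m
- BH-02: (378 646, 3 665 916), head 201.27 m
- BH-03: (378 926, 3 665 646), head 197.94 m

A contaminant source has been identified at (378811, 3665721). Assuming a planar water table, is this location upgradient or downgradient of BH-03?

upgradient

Three-point gradient (reference BH-01): Δ to BH-02 = (35, 250, +1.77), Δ to BH-03 = (315, -20, -1.56).
∂h/∂x = -0.004463, ∂h/∂y = +0.007705 (det = -79450).
Head at (378811, 3665721) = 199.50 + (-0.004463)·(200) + (+0.007705)·(55) = 199.03 m.
That is higher than the 197.94 m at BH-03, so the point is upgradient.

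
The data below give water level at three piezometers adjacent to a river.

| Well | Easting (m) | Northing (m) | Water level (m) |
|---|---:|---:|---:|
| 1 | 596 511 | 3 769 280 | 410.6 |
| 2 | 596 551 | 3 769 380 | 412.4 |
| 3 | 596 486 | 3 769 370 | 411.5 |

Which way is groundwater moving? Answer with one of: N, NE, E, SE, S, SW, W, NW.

SW

Taking 1 as reference: 2−1 = (40, 100, +1.8); 3−1 = (-25, 90, +0.9).
Determinant of the coordinate differences = 40·90 − (-25)·100 = 6100.
∂h/∂x = [(+1.8)·90 − (+0.9)·100] / 6100 = +0.01180
∂h/∂y = [40·(+0.9) − (-25)·(+1.8)] / 6100 = +0.01328
Flow = −∇h = (-0.01180 east, -0.01328 north), which points southwest.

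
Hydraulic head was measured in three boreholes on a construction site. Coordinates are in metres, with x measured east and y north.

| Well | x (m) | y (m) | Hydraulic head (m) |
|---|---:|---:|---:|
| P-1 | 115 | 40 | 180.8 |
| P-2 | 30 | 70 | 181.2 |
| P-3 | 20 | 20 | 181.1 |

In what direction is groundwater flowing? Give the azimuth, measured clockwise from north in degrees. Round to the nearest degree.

With h = a·x + b·y + c and P-1 as origin, the differences give:
  (-85)·a + 30·b = +0.4
  (-95)·a + (-20)·b = +0.3
Eliminate b (×(-20) and ×30, subtract): 4550·a = -17.00 → a = ∂h/∂x = -0.003736
Back-substitute: b = ∂h/∂y = +0.002747.
Flow direction (−∇h) has components (+0.003736 E, -0.002747 N).
Azimuth = atan2(E, N) = atan2(+0.003736, -0.002747) = 126.3° ≈ 126°.

126°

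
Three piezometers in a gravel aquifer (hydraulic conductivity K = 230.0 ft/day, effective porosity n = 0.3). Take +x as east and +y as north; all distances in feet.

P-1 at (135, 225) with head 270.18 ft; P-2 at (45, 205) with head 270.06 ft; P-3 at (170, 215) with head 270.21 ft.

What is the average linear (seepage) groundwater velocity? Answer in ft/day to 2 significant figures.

Taking P-1 as reference: P-2−P-1 = (-90, -20, -0.12); P-3−P-1 = (35, -10, +0.03).
Solve a·Δx + b·Δy = Δh: det = (-90)·(-10) − 35·(-20) = 1600.
∂h/∂x = [(-0.12)·(-10) − (+0.03)·(-20)] / 1600 = +0.001125
∂h/∂y = [(-90)·(+0.03) − 35·(-0.12)] / 1600 = +0.0009375
|∇h| = √(0.001125² + 0.0009375²) = 0.001464
Seepage velocity v = K·i/n = 230.0 × 0.001464 / 0.3 = 1.122 ft/day.

1.1 ft/day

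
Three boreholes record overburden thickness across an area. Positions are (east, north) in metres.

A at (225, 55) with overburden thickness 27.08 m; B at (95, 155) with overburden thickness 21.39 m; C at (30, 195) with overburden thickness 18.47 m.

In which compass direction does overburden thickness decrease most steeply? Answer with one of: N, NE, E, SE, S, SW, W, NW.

With d = a·x + b·y + c and A as origin, the differences give:
  (-130)·a + 100·b = -5.69
  (-195)·a + 140·b = -8.61
Eliminate b (×140 and ×100, subtract): 1300·a = 64.400 → a = ∂d/∂x = +0.04954
Back-substitute: b = ∂d/∂y = +0.007500.
Steepest decrease is along −∇f = (-0.04954 E, -0.007500 N) → west.

W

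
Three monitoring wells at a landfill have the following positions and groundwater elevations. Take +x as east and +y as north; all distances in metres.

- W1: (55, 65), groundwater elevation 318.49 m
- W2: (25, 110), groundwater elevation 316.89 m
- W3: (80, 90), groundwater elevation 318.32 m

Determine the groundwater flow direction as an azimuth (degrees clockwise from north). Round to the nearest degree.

With h = a·x + b·y + c and W1 as origin, the differences give:
  (-30)·a + 45·b = -1.60
  25·a + 25·b = -0.17
Eliminate b (×25 and ×45, subtract): -1875·a = -32.350 → a = ∂h/∂x = +0.01725
Back-substitute: b = ∂h/∂y = -0.02405.
Flow direction (−∇h) has components (-0.01725 E, +0.02405 N).
Azimuth = atan2(E, N) = atan2(-0.01725, +0.02405) = 324.3° ≈ 324°.

324°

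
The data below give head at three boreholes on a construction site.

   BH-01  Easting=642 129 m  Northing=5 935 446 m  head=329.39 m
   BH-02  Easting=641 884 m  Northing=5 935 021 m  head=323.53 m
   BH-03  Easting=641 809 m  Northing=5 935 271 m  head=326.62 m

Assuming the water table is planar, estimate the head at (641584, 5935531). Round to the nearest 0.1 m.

329.6 m

Taking BH-01 as reference: BH-02−BH-01 = (-245, -425, -5.86); BH-03−BH-01 = (-320, -175, -2.77).
Solve a·Δx + b·Δy = Δh: det = (-245)·(-175) − (-320)·(-425) = -93125.
∂h/∂x = [(-5.86)·(-175) − (-2.77)·(-425)] / -93125 = +0.001630
∂h/∂y = [(-245)·(-2.77) − (-320)·(-5.86)] / -93125 = +0.01285
h(641584, 5935531) = 329.39 + (+0.001630)·(-545) + (+0.01285)·(85) = 329.39 -0.888 +1.092 = 329.594 m.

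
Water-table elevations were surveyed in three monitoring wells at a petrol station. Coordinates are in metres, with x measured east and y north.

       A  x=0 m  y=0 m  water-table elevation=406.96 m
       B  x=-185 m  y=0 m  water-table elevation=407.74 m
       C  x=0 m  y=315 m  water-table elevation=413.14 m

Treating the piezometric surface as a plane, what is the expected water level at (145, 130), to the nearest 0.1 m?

408.9 m

∂h/∂x = (407.74 − 406.96) / (-185 − 0) = -0.004216
∂h/∂y = (413.14 − 406.96) / (315 − 0) = +0.01962
h(145, 130) = 406.96 + (-0.004216)·(145) + (+0.01962)·(130) = 406.96 -0.611 +2.550 = 408.899 m.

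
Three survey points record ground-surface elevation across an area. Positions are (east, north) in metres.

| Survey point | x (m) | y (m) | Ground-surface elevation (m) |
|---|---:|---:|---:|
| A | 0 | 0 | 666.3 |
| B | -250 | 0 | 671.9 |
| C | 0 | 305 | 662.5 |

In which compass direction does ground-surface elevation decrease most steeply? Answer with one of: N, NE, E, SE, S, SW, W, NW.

NE

∂z/∂x = (671.9 − 666.3) / (-250 − 0) = -0.02240
∂z/∂y = (662.5 − 666.3) / (305 − 0) = -0.01246
Steepest decrease is along −∇f = (+0.02240 E, +0.01246 N) → northeast.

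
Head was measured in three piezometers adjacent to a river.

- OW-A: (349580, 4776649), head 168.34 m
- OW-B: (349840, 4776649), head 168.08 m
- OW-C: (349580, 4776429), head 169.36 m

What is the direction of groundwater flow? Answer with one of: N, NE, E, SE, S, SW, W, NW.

∂h/∂x = (168.08 − 168.34) / (349840 − 349580) = -0.0010000
∂h/∂y = (169.36 − 168.34) / (4776429 − 4776649) = -0.004636
Flow = −∇h = (+0.0010000 east, +0.004636 north), which points north.

N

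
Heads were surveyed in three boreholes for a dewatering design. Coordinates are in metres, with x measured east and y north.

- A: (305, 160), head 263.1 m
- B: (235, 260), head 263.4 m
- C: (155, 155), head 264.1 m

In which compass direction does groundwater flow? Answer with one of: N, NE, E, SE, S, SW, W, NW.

E

Taking A as reference: B−A = (-70, 100, +0.3); C−A = (-150, -5, +1.0).
Determinant of the coordinate differences = (-70)·(-5) − (-150)·100 = 15350.
∂h/∂x = [(+0.3)·(-5) − (+1.0)·100] / 15350 = -0.006612
∂h/∂y = [(-70)·(+1.0) − (-150)·(+0.3)] / 15350 = -0.001629
Flow = −∇h = (+0.006612 east, +0.001629 north), which points east.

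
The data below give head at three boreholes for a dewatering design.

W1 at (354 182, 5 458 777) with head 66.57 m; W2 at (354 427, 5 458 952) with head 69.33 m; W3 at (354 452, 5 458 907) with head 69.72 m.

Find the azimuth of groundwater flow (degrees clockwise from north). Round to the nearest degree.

278°

With h = a·x + b·y + c and W1 as origin, the differences give:
  245·a + 175·b = +2.76
  270·a + 130·b = +3.15
Eliminate b (×130 and ×175, subtract): -15400·a = -192.450 → a = ∂h/∂x = +0.01250
Back-substitute: b = ∂h/∂y = -0.001724.
Flow direction (−∇h) has components (-0.01250 E, +0.001724 N).
Azimuth = atan2(E, N) = atan2(-0.01250, +0.001724) = 277.9° ≈ 278°.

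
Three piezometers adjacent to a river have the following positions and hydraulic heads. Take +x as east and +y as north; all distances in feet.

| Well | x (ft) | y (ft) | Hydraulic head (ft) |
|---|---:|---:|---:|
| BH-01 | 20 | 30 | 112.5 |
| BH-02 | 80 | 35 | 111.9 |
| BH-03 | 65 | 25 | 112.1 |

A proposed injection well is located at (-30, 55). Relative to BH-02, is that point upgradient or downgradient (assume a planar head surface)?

upgradient

Taking BH-01 as reference: BH-02−BH-01 = (60, 5, -0.6); BH-03−BH-01 = (45, -5, -0.4).
Solve a·Δx + b·Δy = Δh: det = 60·(-5) − 45·5 = -525.
∂h/∂x = [(-0.6)·(-5) − (-0.4)·5] / -525 = -0.009524
∂h/∂y = [60·(-0.4) − 45·(-0.6)] / -525 = -0.005714
Head at (-30, 55) = 112.5 + (-0.009524)·(-50) + (-0.005714)·(25) = 112.83 ft.
That is higher than the 111.9 ft at BH-02, so the point is upgradient.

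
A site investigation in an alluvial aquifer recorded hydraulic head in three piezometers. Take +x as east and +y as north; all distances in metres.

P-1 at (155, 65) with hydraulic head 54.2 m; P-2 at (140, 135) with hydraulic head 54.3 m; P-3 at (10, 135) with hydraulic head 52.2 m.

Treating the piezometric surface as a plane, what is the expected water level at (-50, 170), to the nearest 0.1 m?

51.4 m

With h = a·x + b·y + c and P-1 as origin, the differences give:
  (-15)·a + 70·b = +0.1
  (-145)·a + 70·b = -2.0
Eliminate b (×70 and ×70, subtract): 9100·a = 147.00 → a = ∂h/∂x = +0.01615
Back-substitute: b = ∂h/∂y = +0.004890.
h(-50, 170) = 54.2 + (+0.01615)·(-205) + (+0.004890)·(105) = 54.2 -3.312 +0.513 = 51.402 m.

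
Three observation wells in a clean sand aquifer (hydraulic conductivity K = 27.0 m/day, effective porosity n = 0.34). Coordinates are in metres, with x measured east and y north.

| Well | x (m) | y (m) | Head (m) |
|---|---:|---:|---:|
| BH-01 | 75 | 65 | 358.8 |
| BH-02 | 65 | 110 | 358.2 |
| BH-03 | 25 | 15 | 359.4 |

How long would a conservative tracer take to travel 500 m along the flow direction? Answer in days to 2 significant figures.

With h = a·x + b·y + c and BH-01 as origin, the differences give:
  (-10)·a + 45·b = -0.6
  (-50)·a + (-50)·b = +0.6
Eliminate b (×(-50) and ×45, subtract): 2750·a = 3.00 → a = ∂h/∂x = +0.001091
Back-substitute: b = ∂h/∂y = -0.01309.
|∇h| = √(0.001091² + -0.01309²) = 0.01314
Seepage velocity v = K·i/n = 27.0 × 0.01314 / 0.34 = 1.043 m/day.
t = 500 / 1.043 = 479.4 days.

480 days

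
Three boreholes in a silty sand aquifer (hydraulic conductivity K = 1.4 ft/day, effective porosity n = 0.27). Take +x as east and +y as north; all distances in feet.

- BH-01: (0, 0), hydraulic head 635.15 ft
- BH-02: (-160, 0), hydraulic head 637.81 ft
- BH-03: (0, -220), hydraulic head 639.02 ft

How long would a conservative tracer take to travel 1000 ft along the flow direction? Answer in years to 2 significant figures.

22 years

∂h/∂x = (637.81 − 635.15) / (-160 − 0) = -0.01662
∂h/∂y = (639.02 − 635.15) / (-220 − 0) = -0.01759
|∇h| = √(-0.01662² + -0.01759²) = 0.0242
Seepage velocity v = K·i/n = 1.4 × 0.0242 / 0.27 = 0.1255 ft/day.
t = 1000 / 0.1255 = 7968 days = 21.8 years.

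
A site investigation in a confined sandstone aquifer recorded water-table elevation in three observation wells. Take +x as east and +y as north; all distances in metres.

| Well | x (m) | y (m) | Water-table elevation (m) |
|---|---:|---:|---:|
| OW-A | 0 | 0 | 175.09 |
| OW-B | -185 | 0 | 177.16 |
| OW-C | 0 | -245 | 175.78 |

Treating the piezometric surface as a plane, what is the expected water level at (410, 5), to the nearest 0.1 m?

170.5 m

∂h/∂x = (177.16 − 175.09) / (-185 − 0) = -0.01119
∂h/∂y = (175.78 − 175.09) / (-245 − 0) = -0.002816
h(410, 5) = 175.09 + (-0.01119)·(410) + (-0.002816)·(5) = 175.09 -4.588 -0.014 = 170.488 m.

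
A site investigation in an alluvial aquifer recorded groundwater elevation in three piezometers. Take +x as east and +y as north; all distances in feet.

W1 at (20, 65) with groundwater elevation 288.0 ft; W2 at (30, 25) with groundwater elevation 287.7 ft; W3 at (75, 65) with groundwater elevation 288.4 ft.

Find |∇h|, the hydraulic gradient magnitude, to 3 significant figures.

Differences from W1: to W2 (Δx, Δy, Δh) = (10, -40, -0.3); to W3 = (55, 0, +0.4).
Determinant of the coordinate differences = 10·0 − 55·(-40) = 2200.
∂h/∂x = [(-0.3)·0 − (+0.4)·(-40)] / 2200 = +0.007273
∂h/∂y = [10·(+0.4) − 55·(-0.3)] / 2200 = +0.009318
|∇h| = √(0.007273² + 0.009318²) = 0.01182

0.0118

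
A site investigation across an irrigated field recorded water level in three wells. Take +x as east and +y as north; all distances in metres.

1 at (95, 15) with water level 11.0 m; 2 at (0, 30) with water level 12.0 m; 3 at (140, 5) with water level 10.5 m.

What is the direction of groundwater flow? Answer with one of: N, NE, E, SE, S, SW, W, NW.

Taking 1 as reference: 2−1 = (-95, 15, +1.0); 3−1 = (45, -10, -0.5).
Solve a·Δx + b·Δy = Δh: det = (-95)·(-10) − 45·15 = 275.
∂h/∂x = [(+1.0)·(-10) − (-0.5)·15] / 275 = -0.009091
∂h/∂y = [(-95)·(-0.5) − 45·(+1.0)] / 275 = +0.009091
Flow = −∇h = (+0.009091 east, -0.009091 north), which points southeast.

SE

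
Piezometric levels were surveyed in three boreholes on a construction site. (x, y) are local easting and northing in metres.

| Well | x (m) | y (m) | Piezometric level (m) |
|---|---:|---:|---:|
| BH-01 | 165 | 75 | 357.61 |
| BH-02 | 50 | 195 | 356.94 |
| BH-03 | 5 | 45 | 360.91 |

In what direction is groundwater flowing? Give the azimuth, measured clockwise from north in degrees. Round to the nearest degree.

038°

With h = a·x + b·y + c and BH-01 as origin, the differences give:
  (-115)·a + 120·b = -0.67
  (-160)·a + (-30)·b = +3.30
Eliminate b (×(-30) and ×120, subtract): 22650·a = -375.900 → a = ∂h/∂x = -0.01660
Back-substitute: b = ∂h/∂y = -0.02149.
Flow direction (−∇h) has components (+0.01660 E, +0.02149 N).
Azimuth = atan2(E, N) = atan2(+0.01660, +0.02149) = 37.7° ≈ 038°.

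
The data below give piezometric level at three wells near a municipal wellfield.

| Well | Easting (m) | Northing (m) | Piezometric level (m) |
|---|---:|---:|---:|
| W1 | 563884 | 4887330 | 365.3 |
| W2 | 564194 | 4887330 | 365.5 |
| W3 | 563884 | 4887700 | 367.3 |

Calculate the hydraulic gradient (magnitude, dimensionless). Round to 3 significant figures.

∂h/∂x = (365.5 − 365.3) / (564194 − 563884) = +0.0006452
∂h/∂y = (367.3 − 365.3) / (4887700 − 4887330) = +0.005405
|∇h| = √(0.0006452² + 0.005405²) = 0.005443

0.00544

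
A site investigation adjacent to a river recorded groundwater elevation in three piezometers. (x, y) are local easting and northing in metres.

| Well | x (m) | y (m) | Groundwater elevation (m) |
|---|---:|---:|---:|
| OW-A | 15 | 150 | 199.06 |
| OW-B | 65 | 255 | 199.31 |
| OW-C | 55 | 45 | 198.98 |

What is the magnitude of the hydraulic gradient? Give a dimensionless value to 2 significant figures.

With h = a·x + b·y + c and OW-A as origin, the differences give:
  50·a + 105·b = +0.25
  40·a + (-105)·b = -0.08
Eliminate b (×(-105) and ×105, subtract): -9450·a = -17.850 → a = ∂h/∂x = +0.001889
Back-substitute: b = ∂h/∂y = +0.001481.
|∇h| = √(0.001889² + 0.001481²) = 0.0024

0.0024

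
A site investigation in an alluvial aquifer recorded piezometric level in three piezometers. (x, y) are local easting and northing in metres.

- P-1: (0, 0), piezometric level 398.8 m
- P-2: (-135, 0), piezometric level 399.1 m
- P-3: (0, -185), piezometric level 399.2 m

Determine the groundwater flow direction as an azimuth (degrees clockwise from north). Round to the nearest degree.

∂h/∂x = (399.1 − 398.8) / (-135 − 0) = -0.002222
∂h/∂y = (399.2 − 398.8) / (-185 − 0) = -0.002162
Flow direction (−∇h) has components (+0.002222 E, +0.002162 N).
Azimuth = atan2(E, N) = atan2(+0.002222, +0.002162) = 45.8° ≈ 046°.

046°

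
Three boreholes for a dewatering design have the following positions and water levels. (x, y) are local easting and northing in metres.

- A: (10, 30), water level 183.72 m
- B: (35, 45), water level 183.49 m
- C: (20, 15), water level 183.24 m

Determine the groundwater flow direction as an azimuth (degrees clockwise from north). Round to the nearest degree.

With h = a·x + b·y + c and A as origin, the differences give:
  25·a + 15·b = -0.23
  10·a + (-15)·b = -0.48
Eliminate b (×(-15) and ×15, subtract): -525·a = 10.650 → a = ∂h/∂x = -0.02029
Back-substitute: b = ∂h/∂y = +0.01848.
Flow direction (−∇h) has components (+0.02029 E, -0.01848 N).
Azimuth = atan2(E, N) = atan2(+0.02029, -0.01848) = 132.3° ≈ 132°.

132°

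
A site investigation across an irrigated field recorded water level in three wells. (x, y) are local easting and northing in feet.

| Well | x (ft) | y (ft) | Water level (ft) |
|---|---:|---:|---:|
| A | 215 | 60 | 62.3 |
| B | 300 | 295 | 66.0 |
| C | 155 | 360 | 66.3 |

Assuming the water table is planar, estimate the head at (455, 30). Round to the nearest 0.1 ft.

Three-point gradient (reference A): Δ to B = (85, 235, +3.7), Δ to C = (-60, 300, +4.0).
∂h/∂x = +0.004293, ∂h/∂y = +0.01419 (det = 39600).
h(455, 30) = 62.3 + (+0.004293)·(240) + (+0.01419)·(-30) = 62.3 +1.030 -0.426 = 62.905 ft.

62.9 ft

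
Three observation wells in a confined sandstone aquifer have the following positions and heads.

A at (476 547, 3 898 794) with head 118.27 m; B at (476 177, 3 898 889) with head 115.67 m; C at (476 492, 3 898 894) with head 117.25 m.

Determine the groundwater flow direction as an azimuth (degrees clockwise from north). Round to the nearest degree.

Three-point gradient (reference A): Δ to B = (-370, 95, -2.60), Δ to C = (-55, 100, -1.02).
∂h/∂x = +0.005133, ∂h/∂y = -0.007377 (det = -31775).
Flow direction (−∇h) has components (-0.005133 E, +0.007377 N).
Azimuth = atan2(E, N) = atan2(-0.005133, +0.007377) = 325.2° ≈ 325°.

325°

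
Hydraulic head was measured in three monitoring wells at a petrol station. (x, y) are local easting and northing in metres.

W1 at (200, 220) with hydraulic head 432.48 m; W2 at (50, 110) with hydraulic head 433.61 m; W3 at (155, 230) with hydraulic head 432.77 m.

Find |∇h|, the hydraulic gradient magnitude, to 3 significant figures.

0.00679

Differences from W1: to W2 (Δx, Δy, Δh) = (-150, -110, +1.13); to W3 = (-45, 10, +0.29).
Solve a·Δx + b·Δy = Δh: det = (-150)·10 − (-45)·(-110) = -6450.
∂h/∂x = [(+1.13)·10 − (+0.29)·(-110)] / -6450 = -0.006698
∂h/∂y = [(-150)·(+0.29) − (-45)·(+1.13)] / -6450 = -0.001140
|∇h| = √(-0.006698² + -0.001140²) = 0.006794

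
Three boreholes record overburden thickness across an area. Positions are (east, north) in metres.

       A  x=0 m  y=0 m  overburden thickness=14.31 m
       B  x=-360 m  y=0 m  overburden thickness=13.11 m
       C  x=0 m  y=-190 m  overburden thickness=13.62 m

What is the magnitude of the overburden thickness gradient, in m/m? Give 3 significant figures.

0.00493 m/m

∂d/∂x = (13.11 − 14.31) / (-360 − 0) = +0.003333
∂d/∂y = (13.62 − 14.31) / (-190 − 0) = +0.003632
|∇f| = √(0.003333² + 0.003632²) = 0.00493 m/m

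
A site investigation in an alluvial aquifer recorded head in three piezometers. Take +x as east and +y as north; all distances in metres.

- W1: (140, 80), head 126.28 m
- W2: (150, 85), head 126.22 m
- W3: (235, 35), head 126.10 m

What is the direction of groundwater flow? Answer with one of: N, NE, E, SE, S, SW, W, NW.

Taking W1 as reference: W2−W1 = (10, 5, -0.06); W3−W1 = (95, -45, -0.18).
Determinant of the coordinate differences = 10·(-45) − 95·5 = -925.
∂h/∂x = [(-0.06)·(-45) − (-0.18)·5] / -925 = -0.003892
∂h/∂y = [10·(-0.18) − 95·(-0.06)] / -925 = -0.004216
Flow = −∇h = (+0.003892 east, +0.004216 north), which points northeast.

NE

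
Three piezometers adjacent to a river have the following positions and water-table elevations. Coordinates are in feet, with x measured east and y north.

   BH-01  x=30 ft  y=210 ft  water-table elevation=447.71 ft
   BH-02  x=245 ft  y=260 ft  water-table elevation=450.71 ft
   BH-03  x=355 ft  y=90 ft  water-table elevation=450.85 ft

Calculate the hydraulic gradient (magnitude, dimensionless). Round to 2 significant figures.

With h = a·x + b·y + c and BH-01 as origin, the differences give:
  215·a + 50·b = +3.00
  325·a + (-120)·b = +3.14
Eliminate b (×(-120) and ×50, subtract): -42050·a = -517.000 → a = ∂h/∂x = +0.01229
Back-substitute: b = ∂h/∂y = +0.007132.
|∇h| = √(0.01229² + 0.007132²) = 0.01421

0.014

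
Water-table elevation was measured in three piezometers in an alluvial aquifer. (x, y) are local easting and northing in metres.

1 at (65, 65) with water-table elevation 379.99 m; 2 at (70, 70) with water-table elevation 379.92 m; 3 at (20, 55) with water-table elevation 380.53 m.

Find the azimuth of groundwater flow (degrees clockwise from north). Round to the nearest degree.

Taking 1 as reference: 2−1 = (5, 5, -0.07); 3−1 = (-45, -10, +0.54).
Solve a·Δx + b·Δy = Δh: det = 5·(-10) − (-45)·5 = 175.
∂h/∂x = [(-0.07)·(-10) − (+0.54)·5] / 175 = -0.01143
∂h/∂y = [5·(+0.54) − (-45)·(-0.07)] / 175 = -0.002571
Flow direction (−∇h) has components (+0.01143 E, +0.002571 N).
Azimuth = atan2(E, N) = atan2(+0.01143, +0.002571) = 77.3° ≈ 077°.

077°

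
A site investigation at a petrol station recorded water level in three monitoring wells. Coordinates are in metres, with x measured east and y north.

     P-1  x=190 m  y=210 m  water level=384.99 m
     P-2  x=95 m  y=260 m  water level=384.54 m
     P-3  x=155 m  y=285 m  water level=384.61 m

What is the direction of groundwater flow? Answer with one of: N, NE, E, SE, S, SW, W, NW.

NW

Three-point gradient (reference P-1): Δ to P-2 = (-95, 50, -0.45), Δ to P-3 = (-35, 75, -0.38).
∂h/∂x = +0.002744, ∂h/∂y = -0.003786 (det = -5375).
Flow = −∇h = (-0.002744 east, +0.003786 north), which points northwest.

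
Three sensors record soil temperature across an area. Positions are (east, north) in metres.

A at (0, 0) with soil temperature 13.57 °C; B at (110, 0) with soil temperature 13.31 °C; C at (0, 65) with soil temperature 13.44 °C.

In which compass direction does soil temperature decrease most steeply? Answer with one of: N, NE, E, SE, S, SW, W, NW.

∂T/∂x = (13.31 − 13.57) / (110 − 0) = -0.002364
∂T/∂y = (13.44 − 13.57) / (65 − 0) = -0.002000
Steepest decrease is along −∇f = (+0.002364 E, +0.002000 N) → northeast.

NE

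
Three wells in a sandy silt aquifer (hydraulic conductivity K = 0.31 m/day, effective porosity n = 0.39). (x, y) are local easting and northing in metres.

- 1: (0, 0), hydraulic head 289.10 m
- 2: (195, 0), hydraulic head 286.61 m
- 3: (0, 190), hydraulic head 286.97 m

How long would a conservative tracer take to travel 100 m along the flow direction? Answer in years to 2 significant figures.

20 years

∂h/∂x = (286.61 − 289.10) / (195 − 0) = -0.01277
∂h/∂y = (286.97 − 289.10) / (190 − 0) = -0.01121
|∇h| = √(-0.01277² + -0.01121²) = 0.01699
Seepage velocity v = K·i/n = 0.31 × 0.01699 / 0.39 = 0.0135 m/day.
t = 100 / 0.0135 = 7407 days = 20.3 years.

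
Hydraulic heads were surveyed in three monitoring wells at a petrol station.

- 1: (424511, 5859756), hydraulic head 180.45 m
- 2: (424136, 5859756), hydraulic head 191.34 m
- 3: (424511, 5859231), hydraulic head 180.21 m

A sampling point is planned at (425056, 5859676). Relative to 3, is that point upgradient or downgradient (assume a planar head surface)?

∂h/∂x = (191.34 − 180.45) / (424136 − 424511) = -0.02904
∂h/∂y = (180.21 − 180.45) / (5859231 − 5859756) = +0.0004571
Head at (425056, 5859676) = 180.45 + (-0.02904)·(545) + (+0.0004571)·(-80) = 164.59 m.
That is lower than the 180.21 m at 3, so the point is downgradient.

downgradient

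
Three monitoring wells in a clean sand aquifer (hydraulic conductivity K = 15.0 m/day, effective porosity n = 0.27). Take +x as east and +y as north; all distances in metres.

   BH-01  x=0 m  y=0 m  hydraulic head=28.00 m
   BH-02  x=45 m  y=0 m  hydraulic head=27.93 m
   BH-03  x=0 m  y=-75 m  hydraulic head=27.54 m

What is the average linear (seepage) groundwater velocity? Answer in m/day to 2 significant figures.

0.35 m/day

∂h/∂x = (27.93 − 28.00) / (45 − 0) = -0.001556
∂h/∂y = (27.54 − 28.00) / (-75 − 0) = +0.006133
|∇h| = √(-0.001556² + 0.006133²) = 0.006327
Seepage velocity v = K·i/n = 15.0 × 0.006327 / 0.27 = 0.3515 m/day.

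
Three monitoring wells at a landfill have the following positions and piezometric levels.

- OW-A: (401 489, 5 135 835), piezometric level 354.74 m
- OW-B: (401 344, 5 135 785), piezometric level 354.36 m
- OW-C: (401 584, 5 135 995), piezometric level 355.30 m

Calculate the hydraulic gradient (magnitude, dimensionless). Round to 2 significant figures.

With h = a·x + b·y + c and OW-A as origin, the differences give:
  (-145)·a + (-50)·b = -0.38
  95·a + 160·b = +0.56
Eliminate b (×160 and ×(-50), subtract): -18450·a = -32.800 → a = ∂h/∂x = +0.001778
Back-substitute: b = ∂h/∂y = +0.002444.
|∇h| = √(0.001778² + 0.002444²) = 0.003022

0.0030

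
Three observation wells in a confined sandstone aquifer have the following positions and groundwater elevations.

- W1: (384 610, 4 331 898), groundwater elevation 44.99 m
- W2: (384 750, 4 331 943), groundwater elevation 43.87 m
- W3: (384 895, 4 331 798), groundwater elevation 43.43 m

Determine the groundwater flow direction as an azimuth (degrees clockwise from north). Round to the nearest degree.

Differences from W1: to W2 (Δx, Δy, Δh) = (140, 45, -1.12); to W3 = (285, -100, -1.56).
Solve a·Δx + b·Δy = Δh: det = 140·(-100) − 285·45 = -26825.
∂h/∂x = [(-1.12)·(-100) − (-1.56)·45] / -26825 = -0.006792
∂h/∂y = [140·(-1.56) − 285·(-1.12)] / -26825 = -0.003758
Flow direction (−∇h) has components (+0.006792 E, +0.003758 N).
Azimuth = atan2(E, N) = atan2(+0.006792, +0.003758) = 61.0° ≈ 061°.

061°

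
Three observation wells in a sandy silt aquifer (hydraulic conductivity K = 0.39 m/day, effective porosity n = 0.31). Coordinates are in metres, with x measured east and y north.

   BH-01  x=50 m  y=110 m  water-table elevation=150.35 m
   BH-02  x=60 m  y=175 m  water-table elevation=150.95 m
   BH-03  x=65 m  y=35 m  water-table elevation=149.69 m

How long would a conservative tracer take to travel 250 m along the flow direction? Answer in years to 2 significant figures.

60 years

Differences from BH-01: to BH-02 (Δx, Δy, Δh) = (10, 65, +0.60); to BH-03 = (15, -75, -0.66).
Determinant of the coordinate differences = 10·(-75) − 15·65 = -1725.
∂h/∂x = [(+0.60)·(-75) − (-0.66)·65] / -1725 = +0.001217
∂h/∂y = [10·(-0.66) − 15·(+0.60)] / -1725 = +0.009043
|∇h| = √(0.001217² + 0.009043²) = 0.009125
Seepage velocity v = K·i/n = 0.39 × 0.009125 / 0.31 = 0.01148 m/day.
t = 250 / 0.01148 = 2.178e+04 days = 59.6 years.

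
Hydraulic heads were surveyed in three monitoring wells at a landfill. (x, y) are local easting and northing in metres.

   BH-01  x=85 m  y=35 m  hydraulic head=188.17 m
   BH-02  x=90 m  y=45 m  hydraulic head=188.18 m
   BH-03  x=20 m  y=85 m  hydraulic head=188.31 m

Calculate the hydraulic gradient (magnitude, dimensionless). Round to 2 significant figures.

0.0018

Differences from BH-01: to BH-02 (Δx, Δy, Δh) = (5, 10, +0.01); to BH-03 = (-65, 50, +0.14).
Determinant of the coordinate differences = 5·50 − (-65)·10 = 900.
∂h/∂x = [(+0.01)·50 − (+0.14)·10] / 900 = -0.0010000
∂h/∂y = [5·(+0.14) − (-65)·(+0.01)] / 900 = +0.001500
|∇h| = √(-0.0010000² + 0.001500²) = 0.001803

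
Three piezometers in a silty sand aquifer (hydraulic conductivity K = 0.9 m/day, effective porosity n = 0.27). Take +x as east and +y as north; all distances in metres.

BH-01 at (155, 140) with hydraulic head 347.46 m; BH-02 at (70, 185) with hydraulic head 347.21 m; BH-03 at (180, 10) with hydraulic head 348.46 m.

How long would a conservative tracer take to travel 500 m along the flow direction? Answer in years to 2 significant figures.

51 years

Differences from BH-01: to BH-02 (Δx, Δy, Δh) = (-85, 45, -0.25); to BH-03 = (25, -130, +1.00).
Determinant of the coordinate differences = (-85)·(-130) − 25·45 = 9925.
∂h/∂x = [(-0.25)·(-130) − (+1.00)·45] / 9925 = -0.001259
∂h/∂y = [(-85)·(+1.00) − 25·(-0.25)] / 9925 = -0.007935
|∇h| = √(-0.001259² + -0.007935²) = 0.008034
Seepage velocity v = K·i/n = 0.9 × 0.008034 / 0.27 = 0.02678 m/day.
t = 500 / 0.02678 = 1.867e+04 days = 51.1 years.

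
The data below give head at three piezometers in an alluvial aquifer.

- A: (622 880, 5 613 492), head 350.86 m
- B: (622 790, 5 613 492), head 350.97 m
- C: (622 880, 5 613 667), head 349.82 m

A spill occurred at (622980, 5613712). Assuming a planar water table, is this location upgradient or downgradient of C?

downgradient

∂h/∂x = (350.97 − 350.86) / (622790 − 622880) = -0.001222
∂h/∂y = (349.82 − 350.86) / (5613667 − 5613492) = -0.005943
Head at (622980, 5613712) = 350.86 + (-0.001222)·(100) + (-0.005943)·(220) = 349.43 m.
That is lower than the 349.82 m at C, so the point is downgradient.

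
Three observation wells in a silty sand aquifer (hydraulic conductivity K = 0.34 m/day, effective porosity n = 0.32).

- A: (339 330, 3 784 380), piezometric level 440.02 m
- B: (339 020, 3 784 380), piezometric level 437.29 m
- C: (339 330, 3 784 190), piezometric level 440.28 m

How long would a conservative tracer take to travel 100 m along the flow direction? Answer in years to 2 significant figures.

29 years

∂h/∂x = (437.29 − 440.02) / (339020 − 339330) = +0.008806
∂h/∂y = (440.28 − 440.02) / (3784190 − 3784380) = -0.001368
|∇h| = √(0.008806² + -0.001368²) = 0.008912
Seepage velocity v = K·i/n = 0.34 × 0.008912 / 0.32 = 0.009469 m/day.
t = 100 / 0.009469 = 1.056e+04 days = 28.9 years.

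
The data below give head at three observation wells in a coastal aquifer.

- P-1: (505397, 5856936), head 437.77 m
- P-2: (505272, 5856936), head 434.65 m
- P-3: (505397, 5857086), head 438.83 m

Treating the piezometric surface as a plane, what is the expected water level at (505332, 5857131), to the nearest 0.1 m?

∂h/∂x = (434.65 − 437.77) / (505272 − 505397) = +0.02496
∂h/∂y = (438.83 − 437.77) / (5857086 − 5856936) = +0.007067
h(505332, 5857131) = 437.77 + (+0.02496)·(-65) + (+0.007067)·(195) = 437.77 -1.622 +1.378 = 437.526 m.

437.5 m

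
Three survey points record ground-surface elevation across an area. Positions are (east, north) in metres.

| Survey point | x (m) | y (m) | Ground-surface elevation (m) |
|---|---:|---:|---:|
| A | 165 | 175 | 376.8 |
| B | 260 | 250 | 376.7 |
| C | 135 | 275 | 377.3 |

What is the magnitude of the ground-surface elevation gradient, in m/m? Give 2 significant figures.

Differences from A: to B (Δx, Δy, Δh) = (95, 75, -0.1); to C = (-30, 100, +0.5).
Determinant of the coordinate differences = 95·100 − (-30)·75 = 11750.
∂z/∂x = [(-0.1)·100 − (+0.5)·75] / 11750 = -0.004043
∂z/∂y = [95·(+0.5) − (-30)·(-0.1)] / 11750 = +0.003787
|∇f| = √(-0.004043² + 0.003787²) = 0.00554 m/m

0.0055 m/m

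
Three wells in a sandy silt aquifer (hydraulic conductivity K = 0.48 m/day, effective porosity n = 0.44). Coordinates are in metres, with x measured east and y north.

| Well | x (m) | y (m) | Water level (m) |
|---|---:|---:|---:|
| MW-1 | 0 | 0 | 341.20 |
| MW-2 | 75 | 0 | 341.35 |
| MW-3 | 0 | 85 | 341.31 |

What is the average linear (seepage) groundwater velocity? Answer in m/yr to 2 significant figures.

∂h/∂x = (341.35 − 341.20) / (75 − 0) = +0.002000
∂h/∂y = (341.31 − 341.20) / (85 − 0) = +0.001294
|∇h| = √(0.002000² + 0.001294²) = 0.002382
Seepage velocity v = K·i/n = 0.48 × 0.002382 / 0.44 = 0.002599 m/day = 0.9493 m/yr.

0.95 m/yr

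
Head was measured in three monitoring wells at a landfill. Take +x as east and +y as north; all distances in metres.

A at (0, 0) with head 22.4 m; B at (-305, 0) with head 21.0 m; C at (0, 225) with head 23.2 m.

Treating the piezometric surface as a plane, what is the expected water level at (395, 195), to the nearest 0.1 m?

∂h/∂x = (21.0 − 22.4) / (-305 − 0) = +0.004590
∂h/∂y = (23.2 − 22.4) / (225 − 0) = +0.003556
h(395, 195) = 22.4 + (+0.004590)·(395) + (+0.003556)·(195) = 22.4 +1.813 +0.693 = 24.906 m.

24.9 m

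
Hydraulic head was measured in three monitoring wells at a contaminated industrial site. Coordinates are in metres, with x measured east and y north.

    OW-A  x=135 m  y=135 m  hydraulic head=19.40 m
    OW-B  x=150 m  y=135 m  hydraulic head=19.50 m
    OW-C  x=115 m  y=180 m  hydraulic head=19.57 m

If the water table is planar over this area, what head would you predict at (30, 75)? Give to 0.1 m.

18.3 m

Taking OW-A as reference: OW-B−OW-A = (15, 0, +0.10); OW-C−OW-A = (-20, 45, +0.17).
Determinant of the coordinate differences = 15·45 − (-20)·0 = 675.
∂h/∂x = [(+0.10)·45 − (+0.17)·0] / 675 = +0.006667
∂h/∂y = [15·(+0.17) − (-20)·(+0.10)] / 675 = +0.006741
h(30, 75) = 19.40 + (+0.006667)·(-105) + (+0.006741)·(-60) = 19.40 -0.700 -0.404 = 18.296 m.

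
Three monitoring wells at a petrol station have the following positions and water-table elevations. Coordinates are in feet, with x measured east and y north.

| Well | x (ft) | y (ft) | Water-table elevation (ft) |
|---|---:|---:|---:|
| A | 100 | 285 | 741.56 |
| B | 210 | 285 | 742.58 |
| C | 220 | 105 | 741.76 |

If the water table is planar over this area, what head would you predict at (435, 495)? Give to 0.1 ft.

745.7 ft

Differences from A: to B (Δx, Δy, Δh) = (110, 0, +1.02); to C = (120, -180, +0.20).
Determinant of the coordinate differences = 110·(-180) − 120·0 = -19800.
∂h/∂x = [(+1.02)·(-180) − (+0.20)·0] / -19800 = +0.009273
∂h/∂y = [110·(+0.20) − 120·(+1.02)] / -19800 = +0.005071
h(435, 495) = 741.56 + (+0.009273)·(335) + (+0.005071)·(210) = 741.56 +3.106 +1.065 = 745.731 ft.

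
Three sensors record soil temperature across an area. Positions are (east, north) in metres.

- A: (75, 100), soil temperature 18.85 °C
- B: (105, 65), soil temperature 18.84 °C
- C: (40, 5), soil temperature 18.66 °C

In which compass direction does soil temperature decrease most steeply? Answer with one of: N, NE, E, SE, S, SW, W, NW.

SW

Three-point gradient (reference A): Δ to B = (30, -35, -0.01), Δ to C = (-35, -95, -0.19).
∂T/∂x = +0.001399, ∂T/∂y = +0.001485 (det = -4075).
Steepest decrease is along −∇f = (-0.001399 E, -0.001485 N) → southwest.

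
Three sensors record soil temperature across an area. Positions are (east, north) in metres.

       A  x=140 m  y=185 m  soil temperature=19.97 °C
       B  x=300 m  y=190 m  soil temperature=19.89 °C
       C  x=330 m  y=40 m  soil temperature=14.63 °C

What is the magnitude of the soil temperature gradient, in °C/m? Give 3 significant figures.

Taking A as reference: B−A = (160, 5, -0.08); C−A = (190, -145, -5.34).
Solve a·Δx + b·Δy = ΔT: det = 160·(-145) − 190·5 = -24150.
∂T/∂x = [(-0.08)·(-145) − (-5.34)·5] / -24150 = -0.001586
∂T/∂y = [160·(-5.34) − 190·(-0.08)] / -24150 = +0.03475
|∇f| = √(-0.001586² + 0.03475²) = 0.03479 °C/m

0.0348 °C/m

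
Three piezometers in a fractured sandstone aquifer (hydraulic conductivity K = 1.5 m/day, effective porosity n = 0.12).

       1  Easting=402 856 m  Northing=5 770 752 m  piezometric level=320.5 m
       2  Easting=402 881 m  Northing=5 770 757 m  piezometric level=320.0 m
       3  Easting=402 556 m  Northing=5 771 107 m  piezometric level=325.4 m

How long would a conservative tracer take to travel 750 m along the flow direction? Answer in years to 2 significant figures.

8.4 years

Three-point gradient (reference 1): Δ to 2 = (25, 5, -0.5), Δ to 3 = (-300, 355, +4.9).
∂h/∂x = -0.01947, ∂h/∂y = -0.002651 (det = 10375).
|∇h| = √(-0.01947² + -0.002651²) = 0.01965
Seepage velocity v = K·i/n = 1.5 × 0.01965 / 0.12 = 0.2456 m/day.
t = 750 / 0.2456 = 3054 days = 8.36 years.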